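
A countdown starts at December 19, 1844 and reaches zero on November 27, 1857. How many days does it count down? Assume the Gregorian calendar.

4726

Dec 19, 1844 → Dec 19, 1845: 365 days.
Dec 19, 1845 → Dec 19, 1846: 365 days.
Dec 19, 1846 → Dec 19, 1847: 365 days.
Dec 19, 1847 → Dec 19, 1848: 366 days (Feb 29, 1848 is in that span).
Dec 19, 1848 → Dec 19, 1849: 365 days.
Dec 19, 1849 → Dec 19, 1850: 365 days.
Dec 19, 1850 → Dec 19, 1851: 365 days.
Dec 19, 1851 → Dec 19, 1852: 366 days (Feb 29, 1852 is in that span).
Dec 19, 1852 → Dec 19, 1853: 365 days.
Dec 19, 1853 → Dec 19, 1854: 365 days.
Dec 19, 1854 → Dec 19, 1855: 365 days.
Dec 19, 1855 → Dec 19, 1856: 366 days (Feb 29, 1856 is in that span).
Dec 19, 1856 → Jan 19, 1857: 31 days (December has 31).
Jan 19, 1857 → Feb 19, 1857: 31 days (January has 31).
Feb 19, 1857 → Mar 19, 1857: 28 days (February has 28).
Mar 19, 1857 → Apr 19, 1857: 31 days (March has 31).
Apr 19, 1857 → May 19, 1857: 30 days (April has 30).
May 19, 1857 → Jun 19, 1857: 31 days (May has 31).
Jun 19, 1857 → Jul 19, 1857: 30 days (June has 30).
Jul 19, 1857 → Aug 19, 1857: 31 days (July has 31).
Aug 19, 1857 → Sep 19, 1857: 31 days (August has 31).
Sep 19, 1857 → Oct 19, 1857: 30 days (September has 30).
Oct 19, 1857 → Nov 19, 1857: 31 days (October has 31).
Nov 19, 1857 → Nov 27, 1857: 8 days.
Total: 4726 days.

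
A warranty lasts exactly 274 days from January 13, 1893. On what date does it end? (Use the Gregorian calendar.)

Jan has 31 days: +19 → Feb 1, 1893 (255 left).
Feb has 28 days: +28 → Mar 1, 1893 (227 left).
Mar has 31 days: +31 → Apr 1, 1893 (196 left).
Apr has 30 days: +30 → May 1, 1893 (166 left).
May has 31 days: +31 → Jun 1, 1893 (135 left).
Jun has 30 days: +30 → Jul 1, 1893 (105 left).
Jul has 31 days: +31 → Aug 1, 1893 (74 left).
Aug has 31 days: +31 → Sep 1, 1893 (43 left).
Sep has 30 days: +30 → Oct 1, 1893 (13 left).
+13 → Oct 14, 1893.

October 14, 1893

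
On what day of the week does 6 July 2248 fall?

Thursday

January 1, 2248 is a Saturday.
Jan 1, 2248 → Feb 1, 2248: 31 days (January has 31).
Feb 1, 2248 → Mar 1, 2248: 29 days (February has 29).
Mar 1, 2248 → Apr 1, 2248: 31 days (March has 31).
Apr 1, 2248 → May 1, 2248: 30 days (April has 30).
May 1, 2248 → Jun 1, 2248: 31 days (May has 31).
Jun 1, 2248 → Jul 1, 2248: 30 days (June has 30).
Jul 1, 2248 → Jul 6, 2248: 5 days.
Total: 187 days.
187 mod 7 = 5, so Saturday + 5 = Thursday.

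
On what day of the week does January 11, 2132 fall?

Friday

Doomsday rule: the anchor day for the 2100s is Sunday. For year 32: 32÷12 = 2 r 8, and 8÷4 = 2, so 2+8+2 = 12.
Sunday + 12 ≡ Friday — that's 2132's doomsday.
In January the doomsday date is Jan 4 (2132 is a leap year (divisible by 4)).
Jan 11 is 7 days after Jan 4; 7 mod 7 = 0, so Friday + 0 = Friday.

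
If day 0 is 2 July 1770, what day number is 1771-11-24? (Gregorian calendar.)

510

Jul 2, 1770 → Jul 2, 1771: 365 days.
Jul 2, 1771 → Aug 2, 1771: 31 days (July has 31).
Aug 2, 1771 → Sep 2, 1771: 31 days (August has 31).
Sep 2, 1771 → Oct 2, 1771: 30 days (September has 30).
Oct 2, 1771 → Nov 2, 1771: 31 days (October has 31).
Nov 2, 1771 → Nov 24, 1771: 22 days.
Total: 510 days.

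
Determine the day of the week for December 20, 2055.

Monday

Doomsday rule: the anchor day for the 2000s is Tuesday. For year 55: 55÷12 = 4 r 7, and 7÷4 = 1, so 4+7+1 = 12.
Tuesday + 12 ≡ Sunday — that's 2055's doomsday.
In December the doomsday date is Dec 12.
Dec 20 is 8 days after Dec 12; 8 mod 7 = 1, so Sunday + 1 = Monday.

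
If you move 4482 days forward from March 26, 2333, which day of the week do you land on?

Tuesday

First find the weekday of Mar 26, 2333. Doomsday rule: the anchor day for the 2300s is Wednesday. For year 33: 33÷12 = 2 r 9, and 9÷4 = 2, so 2+9+2 = 13.
Wednesday + 13 ≡ Tuesday — that's 2333's doomsday.
In March the doomsday date is Mar 14.
Mar 26 is 12 days after Mar 14; 12 mod 7 = 5, so Tuesday + 5 = Sunday.
4482 mod 7 = 2, so 4482 days after a Sunday is Sunday + 2 = Tuesday.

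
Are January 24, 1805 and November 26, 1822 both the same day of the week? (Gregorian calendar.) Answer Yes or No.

From Jan 24, 1805 to Nov 26, 1822 is 6515 days.
6515 mod 7 = 5, so they are different weekdays.
(Jan 24, 1805 is a Thursday; Nov 26, 1822 is a Tuesday.)

No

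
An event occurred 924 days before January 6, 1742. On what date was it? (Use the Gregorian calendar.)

−365 (one year) → Jan 6, 1741 (559 left).
−366 (one year; includes Feb 29, 1740) → Jan 6, 1740 (193 left).
−6 → Dec 31, 1739 (end of Dec, 31 days; 187 left).
−31 → Nov 30, 1739 (end of Nov, 30 days; 156 left).
−30 → Oct 31, 1739 (end of Oct, 31 days; 126 left).
−31 → Sep 30, 1739 (end of Sep, 30 days; 95 left).
−30 → Aug 31, 1739 (end of Aug, 31 days; 65 left).
−31 → Jul 31, 1739 (end of Jul, 31 days; 34 left).
−31 → Jun 30, 1739 (end of Jun, 30 days; 3 left).
−3 → Jun 27, 1739.

June 27, 1739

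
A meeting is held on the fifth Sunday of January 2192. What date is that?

January 29, 2192

January 1, 2192 is a Sunday.
The first Sunday is therefore January 1 (same day).
The fifth Sunday is 1 + 4×7 = January 29.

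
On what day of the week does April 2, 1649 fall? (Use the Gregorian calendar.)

Friday

Doomsday rule: the anchor day for the 1600s is Tuesday. For year 49: 49÷12 = 4 r 1, and 1÷4 = 0, so 4+1+0 = 5.
Tuesday + 5 ≡ Sunday — that's 1649's doomsday.
In April the doomsday date is Apr 4.
Apr 2 is 2 days before Apr 4; 2 mod 7 = 2, so Sunday − 2 = Friday.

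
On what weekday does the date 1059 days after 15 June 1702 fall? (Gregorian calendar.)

First find the weekday of Jun 15, 1702. Doomsday rule: the anchor day for the 1700s is Sunday. For year 02: 2÷12 = 0 r 2, and 2÷4 = 0, so 0+2+0 = 2.
Sunday + 2 ≡ Tuesday — that's 1702's doomsday.
In June the doomsday date is Jun 6.
Jun 15 is 9 days after Jun 6; 9 mod 7 = 2, so Tuesday + 2 = Thursday.
1059 mod 7 = 2, so 1059 days after a Thursday is Thursday + 2 = Saturday.

Saturday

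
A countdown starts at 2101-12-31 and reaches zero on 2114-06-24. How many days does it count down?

4558

Dec 31, 2101 → Dec 31, 2102: 365 days.
Dec 31, 2102 → Dec 31, 2103: 365 days.
Dec 31, 2103 → Dec 31, 2104: 366 days (Feb 29, 2104 is in that span).
Dec 31, 2104 → Dec 31, 2105: 365 days.
Dec 31, 2105 → Dec 31, 2106: 365 days.
Dec 31, 2106 → Dec 31, 2107: 365 days.
Dec 31, 2107 → Dec 31, 2108: 366 days (Feb 29, 2108 is in that span).
Dec 31, 2108 → Dec 31, 2109: 365 days.
Dec 31, 2109 → Dec 31, 2110: 365 days.
Dec 31, 2110 → Dec 31, 2111: 365 days.
Dec 31, 2111 → Dec 31, 2112: 366 days (Feb 29, 2112 is in that span).
Dec 31, 2112 → Dec 31, 2113: 365 days.
Dec 31, 2113 → Jan 31, 2114: 31 days (December has 31).
Jan 31, 2114 → Feb 28, 2114: 28 days (January has 31).
Feb 28, 2114 → Mar 28, 2114: 28 days (February has 28).
Mar 28, 2114 → Apr 28, 2114: 31 days (March has 31).
Apr 28, 2114 → May 28, 2114: 30 days (April has 30).
May 28, 2114 → Jun 24, 2114: 27 days.
Total: 4558 days.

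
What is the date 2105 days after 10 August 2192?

+365 (one year) → Aug 10, 2193 (1740 left).
+365 (one year) → Aug 10, 2194 (1375 left).
+365 (one year) → Aug 10, 2195 (1010 left).
+366 (one year; includes Feb 29, 2196) → Aug 10, 2196 (644 left).
+365 (one year) → Aug 10, 2197 (279 left).
Aug has 31 days: +22 → Sep 1, 2197 (257 left).
Sep has 30 days: +30 → Oct 1, 2197 (227 left).
Oct has 31 days: +31 → Nov 1, 2197 (196 left).
Nov has 30 days: +30 → Dec 1, 2197 (166 left).
Dec has 31 days: +31 → Jan 1, 2198 (135 left).
Jan has 31 days: +31 → Feb 1, 2198 (104 left).
Feb has 28 days: +28 → Mar 1, 2198 (76 left).
Mar has 31 days: +31 → Apr 1, 2198 (45 left).
Apr has 30 days: +30 → May 1, 2198 (15 left).
+15 → May 16, 2198.

May 16, 2198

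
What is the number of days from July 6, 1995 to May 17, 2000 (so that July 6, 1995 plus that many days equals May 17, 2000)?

Jul 6, 1995 → Jul 6, 1996: 366 days (Feb 29, 1996 is in that span).
Jul 6, 1996 → Jul 6, 1997: 365 days.
Jul 6, 1997 → Jul 6, 1998: 365 days.
Jul 6, 1998 → Jul 6, 1999: 365 days.
Jul 6, 1999 → Aug 6, 1999: 31 days (July has 31).
Aug 6, 1999 → Sep 6, 1999: 31 days (August has 31).
Sep 6, 1999 → Oct 6, 1999: 30 days (September has 30).
Oct 6, 1999 → Nov 6, 1999: 31 days (October has 31).
Nov 6, 1999 → Dec 6, 1999: 30 days (November has 30).
Dec 6, 1999 → Jan 6, 2000: 31 days (December has 31).
Jan 6, 2000 → Feb 6, 2000: 31 days (January has 31).
Feb 6, 2000 → Mar 6, 2000: 29 days (February has 29).
Mar 6, 2000 → Apr 6, 2000: 31 days (March has 31).
Apr 6, 2000 → May 6, 2000: 30 days (April has 30).
May 6, 2000 → May 17, 2000: 11 days.
Total: 1777 days.

1777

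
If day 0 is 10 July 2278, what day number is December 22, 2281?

1261

Jul 10, 2278 → Jul 10, 2279: 365 days.
Jul 10, 2279 → Jul 10, 2280: 366 days (Feb 29, 2280 is in that span).
Jul 10, 2280 → Jul 10, 2281: 365 days.
Jul 10, 2281 → Aug 10, 2281: 31 days (July has 31).
Aug 10, 2281 → Sep 10, 2281: 31 days (August has 31).
Sep 10, 2281 → Oct 10, 2281: 30 days (September has 30).
Oct 10, 2281 → Nov 10, 2281: 31 days (October has 31).
Nov 10, 2281 → Dec 10, 2281: 30 days (November has 30).
Dec 10, 2281 → Dec 22, 2281: 12 days.
Total: 1261 days.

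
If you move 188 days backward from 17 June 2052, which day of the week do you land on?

Tuesday

Jun 17, 2052 is a Monday.
188 mod 7 = 6, so 188 days before a Monday is Monday − 6 = Tuesday.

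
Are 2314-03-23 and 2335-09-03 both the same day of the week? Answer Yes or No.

No

From Mar 23, 2314 to Sep 3, 2335 is 7834 days.
7834 mod 7 = 1, so they are different weekdays.
(Mar 23, 2314 is a Monday; Sep 3, 2335 is a Tuesday.)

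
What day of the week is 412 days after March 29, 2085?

Wednesday

First find the weekday of Mar 29, 2085. Doomsday rule: the anchor day for the 2000s is Tuesday. For year 85: 85÷12 = 7 r 1, and 1÷4 = 0, so 7+1+0 = 8.
Tuesday + 8 ≡ Wednesday — that's 2085's doomsday.
In March the doomsday date is Mar 14.
Mar 29 is 15 days after Mar 14; 15 mod 7 = 1, so Wednesday + 1 = Thursday.
412 mod 7 = 6, so 412 days after a Thursday is Thursday + 6 = Wednesday.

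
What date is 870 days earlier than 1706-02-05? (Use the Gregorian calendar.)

September 19, 1703

−365 (one year) → Feb 5, 1705 (505 left).
−366 (one year; includes Feb 29, 1704) → Feb 5, 1704 (139 left).
−5 → Jan 31, 1704 (end of Jan, 31 days; 134 left).
−31 → Dec 31, 1703 (end of Dec, 31 days; 103 left).
−31 → Nov 30, 1703 (end of Nov, 30 days; 72 left).
−30 → Oct 31, 1703 (end of Oct, 31 days; 42 left).
−31 → Sep 30, 1703 (end of Sep, 30 days; 11 left).
−11 → Sep 19, 1703.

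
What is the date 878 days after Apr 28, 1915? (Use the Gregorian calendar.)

+366 (one year; includes Feb 29, 1916) → Apr 28, 1916 (512 left).
+365 (one year) → Apr 28, 1917 (147 left).
Apr has 30 days: +3 → May 1, 1917 (144 left).
May has 31 days: +31 → Jun 1, 1917 (113 left).
Jun has 30 days: +30 → Jul 1, 1917 (83 left).
Jul has 31 days: +31 → Aug 1, 1917 (52 left).
Aug has 31 days: +31 → Sep 1, 1917 (21 left).
+21 → Sep 22, 1917.

September 22, 1917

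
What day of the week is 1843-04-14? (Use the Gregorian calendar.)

Doomsday rule: the anchor day for the 1800s is Friday. For year 43: 43÷12 = 3 r 7, and 7÷4 = 1, so 3+7+1 = 11.
Friday + 11 ≡ Tuesday — that's 1843's doomsday.
In April the doomsday date is Apr 4.
Apr 14 is 10 days after Apr 4; 10 mod 7 = 3, so Tuesday + 3 = Friday.

Friday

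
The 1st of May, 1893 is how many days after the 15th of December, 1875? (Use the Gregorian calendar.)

6347

Dec 15, 1875 → Dec 15, 1876: 366 days (Feb 29, 1876 is in that span).
Dec 15, 1876 → Dec 15, 1877: 365 days.
Dec 15, 1877 → Dec 15, 1878: 365 days.
Dec 15, 1878 → Dec 15, 1879: 365 days.
Dec 15, 1879 → Dec 15, 1880: 366 days (Feb 29, 1880 is in that span).
Dec 15, 1880 → Dec 15, 1881: 365 days.
Dec 15, 1881 → Dec 15, 1882: 365 days.
Dec 15, 1882 → Dec 15, 1883: 365 days.
Dec 15, 1883 → Dec 15, 1884: 366 days (Feb 29, 1884 is in that span).
Dec 15, 1884 → Dec 15, 1885: 365 days.
Dec 15, 1885 → Dec 15, 1886: 365 days.
Dec 15, 1886 → Dec 15, 1887: 365 days.
Dec 15, 1887 → Dec 15, 1888: 366 days (Feb 29, 1888 is in that span).
Dec 15, 1888 → Dec 15, 1889: 365 days.
Dec 15, 1889 → Dec 15, 1890: 365 days.
Dec 15, 1890 → Dec 15, 1891: 365 days.
Dec 15, 1891 → Dec 15, 1892: 366 days (Feb 29, 1892 is in that span).
Dec 15, 1892 → Jan 15, 1893: 31 days (December has 31).
Jan 15, 1893 → Feb 15, 1893: 31 days (January has 31).
Feb 15, 1893 → Mar 15, 1893: 28 days (February has 28).
Mar 15, 1893 → Apr 15, 1893: 31 days (March has 31).
Apr 15, 1893 → May 1, 1893: 16 days.
Total: 6347 days.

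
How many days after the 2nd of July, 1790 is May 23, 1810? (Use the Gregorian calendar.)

7264

Jul 2, 1790 → Jul 2, 1791: 365 days.
Jul 2, 1791 → Jul 2, 1792: 366 days (Feb 29, 1792 is in that span).
Jul 2, 1792 → Jul 2, 1793: 365 days.
Jul 2, 1793 → Jul 2, 1794: 365 days.
Jul 2, 1794 → Jul 2, 1795: 365 days.
Jul 2, 1795 → Jul 2, 1796: 366 days (Feb 29, 1796 is in that span).
Jul 2, 1796 → Jul 2, 1797: 365 days.
Jul 2, 1797 → Jul 2, 1798: 365 days.
Jul 2, 1798 → Jul 2, 1799: 365 days.
Jul 2, 1799 → Jul 2, 1800: 365 days.
Jul 2, 1800 → Jul 2, 1801: 365 days.
Jul 2, 1801 → Jul 2, 1802: 365 days.
Jul 2, 1802 → Jul 2, 1803: 365 days.
Jul 2, 1803 → Jul 2, 1804: 366 days (Feb 29, 1804 is in that span).
Jul 2, 1804 → Jul 2, 1805: 365 days.
Jul 2, 1805 → Jul 2, 1806: 365 days.
Jul 2, 1806 → Jul 2, 1807: 365 days.
Jul 2, 1807 → Jul 2, 1808: 366 days (Feb 29, 1808 is in that span).
Jul 2, 1808 → Jul 2, 1809: 365 days.
Jul 2, 1809 → Aug 2, 1809: 31 days (July has 31).
Aug 2, 1809 → Sep 2, 1809: 31 days (August has 31).
Sep 2, 1809 → Oct 2, 1809: 30 days (September has 30).
Oct 2, 1809 → Nov 2, 1809: 31 days (October has 31).
Nov 2, 1809 → Dec 2, 1809: 30 days (November has 30).
Dec 2, 1809 → Jan 2, 1810: 31 days (December has 31).
Jan 2, 1810 → Feb 2, 1810: 31 days (January has 31).
Feb 2, 1810 → Mar 2, 1810: 28 days (February has 28).
Mar 2, 1810 → Apr 2, 1810: 31 days (March has 31).
Apr 2, 1810 → May 2, 1810: 30 days (April has 30).
May 2, 1810 → May 23, 1810: 21 days.
Total: 7264 days.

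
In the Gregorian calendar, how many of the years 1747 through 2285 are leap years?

131

Multiples of 4 in [1747,2285]: 135.
Of those, multiples of 100: 5 (not leap unless ÷400).
Multiples of 400: 1.
Leap years = 135 − 5 + 1 = 131.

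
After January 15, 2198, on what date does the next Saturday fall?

Jan 15, 2198 is a Monday.
From Monday to the next Saturday is 5 days.
Jan 15, 2198 + 5 = Jan 20, 2198.

January 20, 2198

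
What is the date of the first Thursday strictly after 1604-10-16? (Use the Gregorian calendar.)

Oct 16, 1604 is a Saturday.
From Saturday to the next Thursday is 5 days.
Oct 16, 1604 + 5 = Oct 21, 1604.

October 21, 1604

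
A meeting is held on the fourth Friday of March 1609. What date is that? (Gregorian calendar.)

March 27, 1609

March 1, 1609 is a Sunday.
The first Friday is therefore March 6 (5 days later).
The fourth Friday is 6 + 3×7 = March 27.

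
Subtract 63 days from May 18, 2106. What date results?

March 16, 2106

−18 → Apr 30, 2106 (end of Apr, 30 days; 45 left).
−30 → Mar 31, 2106 (end of Mar, 31 days; 15 left).
−15 → Mar 16, 2106.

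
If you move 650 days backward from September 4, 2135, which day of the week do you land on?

First find the weekday of Sep 4, 2135. Doomsday rule: the anchor day for the 2100s is Sunday. For year 35: 35÷12 = 2 r 11, and 11÷4 = 2, so 2+11+2 = 15.
Sunday + 15 ≡ Monday — that's 2135's doomsday.
In September the doomsday date is Sep 5.
Sep 4 is 1 day before Sep 5; 1 mod 7 = 1, so Monday − 1 = Sunday.
650 mod 7 = 6, so 650 days before a Sunday is Sunday − 6 = Monday.

Monday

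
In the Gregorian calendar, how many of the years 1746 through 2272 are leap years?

Multiples of 4 in [1746,2272]: 132.
Of those, multiples of 100: 5 (not leap unless ÷400).
Multiples of 400: 1.
Leap years = 132 − 5 + 1 = 128.

128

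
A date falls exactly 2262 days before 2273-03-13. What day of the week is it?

Wednesday

Mar 13, 2273 is a Thursday.
2262 mod 7 = 1, so 2262 days before a Thursday is Thursday − 1 = Wednesday.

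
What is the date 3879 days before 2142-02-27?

−365 (one year) → Feb 27, 2141 (3514 left).
−366 (one year; includes Feb 29, 2140) → Feb 27, 2140 (3148 left).
−365 (one year) → Feb 27, 2139 (2783 left).
−365 (one year) → Feb 27, 2138 (2418 left).
−365 (one year) → Feb 27, 2137 (2053 left).
−366 (one year; includes Feb 29, 2136) → Feb 27, 2136 (1687 left).
−365 (one year) → Feb 27, 2135 (1322 left).
−365 (one year) → Feb 27, 2134 (957 left).
−365 (one year) → Feb 27, 2133 (592 left).
−366 (one year; includes Feb 29, 2132) → Feb 27, 2132 (226 left).
−27 → Jan 31, 2132 (end of Jan, 31 days; 199 left).
−31 → Dec 31, 2131 (end of Dec, 31 days; 168 left).
−31 → Nov 30, 2131 (end of Nov, 30 days; 137 left).
−30 → Oct 31, 2131 (end of Oct, 31 days; 107 left).
−31 → Sep 30, 2131 (end of Sep, 30 days; 76 left).
−30 → Aug 31, 2131 (end of Aug, 31 days; 46 left).
−31 → Jul 31, 2131 (end of Jul, 31 days; 15 left).
−15 → Jul 16, 2131.

July 16, 2131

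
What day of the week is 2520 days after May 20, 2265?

Saturday

First find the weekday of May 20, 2265. Doomsday rule: the anchor day for the 2200s is Friday. For year 65: 65÷12 = 5 r 5, and 5÷4 = 1, so 5+5+1 = 11.
Friday + 11 ≡ Tuesday — that's 2265's doomsday.
In May the doomsday date is May 9.
May 20 is 11 days after May 9; 11 mod 7 = 4, so Tuesday + 4 = Saturday.
2520 mod 7 = 0, so 2520 days after a Saturday is Saturday + 0 = Saturday.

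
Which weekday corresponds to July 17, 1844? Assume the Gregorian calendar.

Doomsday rule: the anchor day for the 1800s is Friday. For year 44: 44÷12 = 3 r 8, and 8÷4 = 2, so 3+8+2 = 13.
Friday + 13 ≡ Thursday — that's 1844's doomsday.
In July the doomsday date is Jul 11.
Jul 17 is 6 days after Jul 11; 6 mod 7 = 6, so Thursday + 6 = Wednesday.

Wednesday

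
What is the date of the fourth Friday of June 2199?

June 28, 2199

June 1, 2199 is a Saturday.
The first Friday is therefore June 7 (6 days later).
The fourth Friday is 7 + 3×7 = June 28.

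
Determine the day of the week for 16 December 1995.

Saturday

Doomsday rule: the anchor day for the 1900s is Wednesday. For year 95: 95÷12 = 7 r 11, and 11÷4 = 2, so 7+11+2 = 20.
Wednesday + 20 ≡ Tuesday — that's 1995's doomsday.
In December the doomsday date is Dec 12.
Dec 16 is 4 days after Dec 12; 4 mod 7 = 4, so Tuesday + 4 = Saturday.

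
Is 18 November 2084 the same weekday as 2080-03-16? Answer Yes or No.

From Mar 16, 2080 to Nov 18, 2084 is 1708 days.
1708 mod 7 = 0, so they are the same weekday.
(Mar 16, 2080 is a Saturday; Nov 18, 2084 is a Saturday.)

Yes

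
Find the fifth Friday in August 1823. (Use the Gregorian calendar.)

August 29, 1823

August 1, 1823 is a Friday.
The first Friday is therefore August 1 (same day).
The fifth Friday is 1 + 4×7 = August 29.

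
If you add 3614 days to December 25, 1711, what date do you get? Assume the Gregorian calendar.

November 16, 1721

+366 (one year; includes Feb 29, 1712) → Dec 25, 1712 (3248 left).
+365 (one year) → Dec 25, 1713 (2883 left).
+365 (one year) → Dec 25, 1714 (2518 left).
+365 (one year) → Dec 25, 1715 (2153 left).
+366 (one year; includes Feb 29, 1716) → Dec 25, 1716 (1787 left).
+365 (one year) → Dec 25, 1717 (1422 left).
+365 (one year) → Dec 25, 1718 (1057 left).
+365 (one year) → Dec 25, 1719 (692 left).
+366 (one year; includes Feb 29, 1720) → Dec 25, 1720 (326 left).
Dec has 31 days: +7 → Jan 1, 1721 (319 left).
Jan has 31 days: +31 → Feb 1, 1721 (288 left).
Feb has 28 days: +28 → Mar 1, 1721 (260 left).
Mar has 31 days: +31 → Apr 1, 1721 (229 left).
Apr has 30 days: +30 → May 1, 1721 (199 left).
May has 31 days: +31 → Jun 1, 1721 (168 left).
Jun has 30 days: +30 → Jul 1, 1721 (138 left).
Jul has 31 days: +31 → Aug 1, 1721 (107 left).
Aug has 31 days: +31 → Sep 1, 1721 (76 left).
Sep has 30 days: +30 → Oct 1, 1721 (46 left).
Oct has 31 days: +31 → Nov 1, 1721 (15 left).
+15 → Nov 16, 1721.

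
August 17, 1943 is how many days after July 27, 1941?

751

Jul 27, 1941 → Jul 27, 1942: 365 days.
Jul 27, 1942 → Aug 27, 1942: 31 days (July has 31).
Aug 27, 1942 → Sep 27, 1942: 31 days (August has 31).
Sep 27, 1942 → Oct 27, 1942: 30 days (September has 30).
Oct 27, 1942 → Nov 27, 1942: 31 days (October has 31).
Nov 27, 1942 → Dec 27, 1942: 30 days (November has 30).
Dec 27, 1942 → Jan 27, 1943: 31 days (December has 31).
Jan 27, 1943 → Feb 27, 1943: 31 days (January has 31).
Feb 27, 1943 → Mar 27, 1943: 28 days (February has 28).
Mar 27, 1943 → Apr 27, 1943: 31 days (March has 31).
Apr 27, 1943 → May 27, 1943: 30 days (April has 30).
May 27, 1943 → Jun 27, 1943: 31 days (May has 31).
Jun 27, 1943 → Jul 27, 1943: 30 days (June has 30).
Jul 27, 1943 → Aug 17, 1943: 21 days.
Total: 751 days.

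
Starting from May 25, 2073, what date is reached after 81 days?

May has 31 days: +7 → Jun 1, 2073 (74 left).
Jun has 30 days: +30 → Jul 1, 2073 (44 left).
Jul has 31 days: +31 → Aug 1, 2073 (13 left).
+13 → Aug 14, 2073.

August 14, 2073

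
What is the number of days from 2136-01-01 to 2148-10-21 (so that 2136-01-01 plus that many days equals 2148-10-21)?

4677

Jan 1, 2136 → Jan 1, 2137: 366 days (Feb 29, 2136 is in that span).
Jan 1, 2137 → Jan 1, 2138: 365 days.
Jan 1, 2138 → Jan 1, 2139: 365 days.
Jan 1, 2139 → Jan 1, 2140: 365 days.
Jan 1, 2140 → Jan 1, 2141: 366 days (Feb 29, 2140 is in that span).
Jan 1, 2141 → Jan 1, 2142: 365 days.
Jan 1, 2142 → Jan 1, 2143: 365 days.
Jan 1, 2143 → Jan 1, 2144: 365 days.
Jan 1, 2144 → Jan 1, 2145: 366 days (Feb 29, 2144 is in that span).
Jan 1, 2145 → Jan 1, 2146: 365 days.
Jan 1, 2146 → Jan 1, 2147: 365 days.
Jan 1, 2147 → Jan 1, 2148: 365 days.
Jan 1, 2148 → Feb 1, 2148: 31 days (January has 31).
Feb 1, 2148 → Mar 1, 2148: 29 days (February has 29).
Mar 1, 2148 → Apr 1, 2148: 31 days (March has 31).
Apr 1, 2148 → May 1, 2148: 30 days (April has 30).
May 1, 2148 → Jun 1, 2148: 31 days (May has 31).
Jun 1, 2148 → Jul 1, 2148: 30 days (June has 30).
Jul 1, 2148 → Aug 1, 2148: 31 days (July has 31).
Aug 1, 2148 → Sep 1, 2148: 31 days (August has 31).
Sep 1, 2148 → Oct 1, 2148: 30 days (September has 30).
Oct 1, 2148 → Oct 21, 2148: 20 days.
Total: 4677 days.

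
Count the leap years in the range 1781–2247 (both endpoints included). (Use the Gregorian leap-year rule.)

Multiples of 4 in [1781,2247]: 116.
Of those, multiples of 100: 5 (not leap unless ÷400).
Multiples of 400: 1.
Leap years = 116 − 5 + 1 = 112.

112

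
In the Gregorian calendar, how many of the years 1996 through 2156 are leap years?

40

Multiples of 4 in [1996,2156]: 41.
Of those, multiples of 100: 2 (not leap unless ÷400).
Multiples of 400: 1.
Leap years = 41 − 2 + 1 = 40.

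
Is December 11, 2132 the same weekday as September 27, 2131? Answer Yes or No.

Yes

From Sep 27, 2131 to Dec 11, 2132 is 441 days.
441 mod 7 = 0, so they are the same weekday.
(Sep 27, 2131 is a Thursday; Dec 11, 2132 is a Thursday.)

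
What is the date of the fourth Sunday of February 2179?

February 1, 2179 is a Monday.
The first Sunday is therefore February 7 (6 days later).
The fourth Sunday is 7 + 3×7 = February 28.

February 28, 2179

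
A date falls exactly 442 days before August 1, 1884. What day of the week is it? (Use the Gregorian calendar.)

Thursday

Aug 1, 1884 is a Friday.
442 mod 7 = 1, so 442 days before a Friday is Friday − 1 = Thursday.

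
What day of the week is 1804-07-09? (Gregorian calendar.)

Monday

Doomsday rule: the anchor day for the 1800s is Friday. For year 04: 4÷12 = 0 r 4, and 4÷4 = 1, so 0+4+1 = 5.
Friday + 5 ≡ Wednesday — that's 1804's doomsday.
In July the doomsday date is Jul 11.
Jul 9 is 2 days before Jul 11; 2 mod 7 = 2, so Wednesday − 2 = Monday.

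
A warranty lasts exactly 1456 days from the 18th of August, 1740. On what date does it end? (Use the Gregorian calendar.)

August 13, 1744

+365 (one year) → Aug 18, 1741 (1091 left).
+365 (one year) → Aug 18, 1742 (726 left).
+365 (one year) → Aug 18, 1743 (361 left).
Aug has 31 days: +14 → Sep 1, 1743 (347 left).
Sep has 30 days: +30 → Oct 1, 1743 (317 left).
Oct has 31 days: +31 → Nov 1, 1743 (286 left).
Nov has 30 days: +30 → Dec 1, 1743 (256 left).
Dec has 31 days: +31 → Jan 1, 1744 (225 left).
Jan has 31 days: +31 → Feb 1, 1744 (194 left).
Feb has 29 days: +29 → Mar 1, 1744 (165 left).
Mar has 31 days: +31 → Apr 1, 1744 (134 left).
Apr has 30 days: +30 → May 1, 1744 (104 left).
May has 31 days: +31 → Jun 1, 1744 (73 left).
Jun has 30 days: +30 → Jul 1, 1744 (43 left).
Jul has 31 days: +31 → Aug 1, 1744 (12 left).
+12 → Aug 13, 1744.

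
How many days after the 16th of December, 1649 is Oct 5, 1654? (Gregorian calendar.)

Dec 16, 1649 → Dec 16, 1650: 365 days.
Dec 16, 1650 → Dec 16, 1651: 365 days.
Dec 16, 1651 → Dec 16, 1652: 366 days (Feb 29, 1652 is in that span).
Dec 16, 1652 → Dec 16, 1653: 365 days.
Dec 16, 1653 → Jan 16, 1654: 31 days (December has 31).
Jan 16, 1654 → Feb 16, 1654: 31 days (January has 31).
Feb 16, 1654 → Mar 16, 1654: 28 days (February has 28).
Mar 16, 1654 → Apr 16, 1654: 31 days (March has 31).
Apr 16, 1654 → May 16, 1654: 30 days (April has 30).
May 16, 1654 → Jun 16, 1654: 31 days (May has 31).
Jun 16, 1654 → Jul 16, 1654: 30 days (June has 30).
Jul 16, 1654 → Aug 16, 1654: 31 days (July has 31).
Aug 16, 1654 → Sep 16, 1654: 31 days (August has 31).
Sep 16, 1654 → Oct 5, 1654: 19 days.
Total: 1754 days.

1754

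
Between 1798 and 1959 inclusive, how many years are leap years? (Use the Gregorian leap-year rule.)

38

Multiples of 4 in [1798,1959]: 40.
Of those, multiples of 100: 2 (not leap unless ÷400).
Multiples of 400: 0.
Leap years = 40 − 2 + 0 = 38.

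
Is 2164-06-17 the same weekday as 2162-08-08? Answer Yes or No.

Yes

From Aug 8, 2162 to Jun 17, 2164 is 679 days.
679 mod 7 = 0, so they are the same weekday.
(Aug 8, 2162 is a Sunday; Jun 17, 2164 is a Sunday.)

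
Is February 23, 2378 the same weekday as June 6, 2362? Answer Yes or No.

From Jun 6, 2362 to Feb 23, 2378 is 5741 days.
5741 mod 7 = 1, so they are different weekdays.
(Jun 6, 2362 is a Wednesday; Feb 23, 2378 is a Thursday.)

No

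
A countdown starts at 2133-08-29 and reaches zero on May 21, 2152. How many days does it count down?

Aug 29, 2133 → Aug 29, 2134: 365 days.
Aug 29, 2134 → Aug 29, 2135: 365 days.
Aug 29, 2135 → Aug 29, 2136: 366 days (Feb 29, 2136 is in that span).
Aug 29, 2136 → Aug 29, 2137: 365 days.
Aug 29, 2137 → Aug 29, 2138: 365 days.
Aug 29, 2138 → Aug 29, 2139: 365 days.
Aug 29, 2139 → Aug 29, 2140: 366 days (Feb 29, 2140 is in that span).
Aug 29, 2140 → Aug 29, 2141: 365 days.
Aug 29, 2141 → Aug 29, 2142: 365 days.
Aug 29, 2142 → Aug 29, 2143: 365 days.
Aug 29, 2143 → Aug 29, 2144: 366 days (Feb 29, 2144 is in that span).
Aug 29, 2144 → Aug 29, 2145: 365 days.
Aug 29, 2145 → Aug 29, 2146: 365 days.
Aug 29, 2146 → Aug 29, 2147: 365 days.
Aug 29, 2147 → Aug 29, 2148: 366 days (Feb 29, 2148 is in that span).
Aug 29, 2148 → Aug 29, 2149: 365 days.
Aug 29, 2149 → Aug 29, 2150: 365 days.
Aug 29, 2150 → Aug 29, 2151: 365 days.
Aug 29, 2151 → Sep 29, 2151: 31 days (August has 31).
Sep 29, 2151 → Oct 29, 2151: 30 days (September has 30).
Oct 29, 2151 → Nov 29, 2151: 31 days (October has 31).
Nov 29, 2151 → Dec 29, 2151: 30 days (November has 30).
Dec 29, 2151 → Jan 29, 2152: 31 days (December has 31).
Jan 29, 2152 → Feb 29, 2152: 31 days (January has 31).
Feb 29, 2152 → Mar 29, 2152: 29 days (February has 29).
Mar 29, 2152 → Apr 29, 2152: 31 days (March has 31).
Apr 29, 2152 → May 21, 2152: 22 days.
Total: 6840 days.

6840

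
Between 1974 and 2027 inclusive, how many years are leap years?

13

Multiples of 4 in [1974,2027]: 13.
Of those, multiples of 100: 1 (not leap unless ÷400).
Multiples of 400: 1.
Leap years = 13 − 1 + 1 = 13.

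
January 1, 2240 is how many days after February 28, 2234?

2133

Feb 28, 2234 → Feb 28, 2235: 365 days.
Feb 28, 2235 → Feb 28, 2236: 365 days.
Feb 28, 2236 → Feb 28, 2237: 366 days (Feb 29, 2236 is in that span).
Feb 28, 2237 → Feb 28, 2238: 365 days.
Feb 28, 2238 → Feb 28, 2239: 365 days.
Feb 28, 2239 → Mar 28, 2239: 28 days (February has 28).
Mar 28, 2239 → Apr 28, 2239: 31 days (March has 31).
Apr 28, 2239 → May 28, 2239: 30 days (April has 30).
May 28, 2239 → Jun 28, 2239: 31 days (May has 31).
Jun 28, 2239 → Jul 28, 2239: 30 days (June has 30).
Jul 28, 2239 → Aug 28, 2239: 31 days (July has 31).
Aug 28, 2239 → Sep 28, 2239: 31 days (August has 31).
Sep 28, 2239 → Oct 28, 2239: 30 days (September has 30).
Oct 28, 2239 → Nov 28, 2239: 31 days (October has 31).
Nov 28, 2239 → Dec 28, 2239: 30 days (November has 30).
Dec 28, 2239 → Jan 1, 2240: 4 days.
Total: 2133 days.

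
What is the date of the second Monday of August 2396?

August 12, 2396

August 1, 2396 is a Thursday.
The first Monday is therefore August 5 (4 days later).
The second Monday is 5 + 1×7 = August 12.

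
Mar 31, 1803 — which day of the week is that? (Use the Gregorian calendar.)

Doomsday rule: the anchor day for the 1800s is Friday. For year 03: 3÷12 = 0 r 3, and 3÷4 = 0, so 0+3+0 = 3.
Friday + 3 ≡ Monday — that's 1803's doomsday.
In March the doomsday date is Mar 14.
Mar 31 is 17 days after Mar 14; 17 mod 7 = 3, so Monday + 3 = Thursday.

Thursday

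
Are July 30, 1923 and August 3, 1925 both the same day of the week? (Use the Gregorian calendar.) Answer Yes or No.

From Jul 30, 1923 to Aug 3, 1925 is 735 days.
735 mod 7 = 0, so they are the same weekday.
(Jul 30, 1923 is a Monday; Aug 3, 1925 is a Monday.)

Yes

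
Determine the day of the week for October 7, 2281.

Friday

Doomsday rule: the anchor day for the 2200s is Friday. For year 81: 81÷12 = 6 r 9, and 9÷4 = 2, so 6+9+2 = 17.
Friday + 17 ≡ Monday — that's 2281's doomsday.
In October the doomsday date is Oct 10.
Oct 7 is 3 days before Oct 10; 3 mod 7 = 3, so Monday − 3 = Friday.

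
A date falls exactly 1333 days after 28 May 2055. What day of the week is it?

Monday

May 28, 2055 is a Friday.
1333 mod 7 = 3, so 1333 days after a Friday is Friday + 3 = Monday.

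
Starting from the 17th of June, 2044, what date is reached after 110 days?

October 5, 2044

Jun has 30 days: +14 → Jul 1, 2044 (96 left).
Jul has 31 days: +31 → Aug 1, 2044 (65 left).
Aug has 31 days: +31 → Sep 1, 2044 (34 left).
Sep has 30 days: +30 → Oct 1, 2044 (4 left).
+4 → Oct 5, 2044.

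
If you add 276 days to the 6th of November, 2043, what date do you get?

August 8, 2044

Nov has 30 days: +25 → Dec 1, 2043 (251 left).
Dec has 31 days: +31 → Jan 1, 2044 (220 left).
Jan has 31 days: +31 → Feb 1, 2044 (189 left).
Feb has 29 days: +29 → Mar 1, 2044 (160 left).
Mar has 31 days: +31 → Apr 1, 2044 (129 left).
Apr has 30 days: +30 → May 1, 2044 (99 left).
May has 31 days: +31 → Jun 1, 2044 (68 left).
Jun has 30 days: +30 → Jul 1, 2044 (38 left).
Jul has 31 days: +31 → Aug 1, 2044 (7 left).
+7 → Aug 8, 2044.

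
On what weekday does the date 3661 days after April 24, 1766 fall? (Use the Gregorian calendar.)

Thursday

Apr 24, 1766 is a Thursday.
3661 mod 7 = 0, so 3661 days after a Thursday is Thursday + 0 = Thursday.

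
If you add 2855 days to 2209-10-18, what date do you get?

+365 (one year) → Oct 18, 2210 (2490 left).
+365 (one year) → Oct 18, 2211 (2125 left).
+366 (one year; includes Feb 29, 2212) → Oct 18, 2212 (1759 left).
+365 (one year) → Oct 18, 2213 (1394 left).
+365 (one year) → Oct 18, 2214 (1029 left).
+365 (one year) → Oct 18, 2215 (664 left).
+366 (one year; includes Feb 29, 2216) → Oct 18, 2216 (298 left).
Oct has 31 days: +14 → Nov 1, 2216 (284 left).
Nov has 30 days: +30 → Dec 1, 2216 (254 left).
Dec has 31 days: +31 → Jan 1, 2217 (223 left).
Jan has 31 days: +31 → Feb 1, 2217 (192 left).
Feb has 28 days: +28 → Mar 1, 2217 (164 left).
Mar has 31 days: +31 → Apr 1, 2217 (133 left).
Apr has 30 days: +30 → May 1, 2217 (103 left).
May has 31 days: +31 → Jun 1, 2217 (72 left).
Jun has 30 days: +30 → Jul 1, 2217 (42 left).
Jul has 31 days: +31 → Aug 1, 2217 (11 left).
+11 → Aug 12, 2217.

August 12, 2217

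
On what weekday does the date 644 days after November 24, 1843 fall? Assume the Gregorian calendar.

Friday

First find the weekday of Nov 24, 1843. Doomsday rule: the anchor day for the 1800s is Friday. For year 43: 43÷12 = 3 r 7, and 7÷4 = 1, so 3+7+1 = 11.
Friday + 11 ≡ Tuesday — that's 1843's doomsday.
In November the doomsday date is Nov 7.
Nov 24 is 17 days after Nov 7; 17 mod 7 = 3, so Tuesday + 3 = Friday.
644 mod 7 = 0, so 644 days after a Friday is Friday + 0 = Friday.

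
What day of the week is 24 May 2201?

Doomsday rule: the anchor day for the 2200s is Friday. For year 01: 1÷12 = 0 r 1, and 1÷4 = 0, so 0+1+0 = 1.
Friday + 1 ≡ Saturday — that's 2201's doomsday.
In May the doomsday date is May 9.
May 24 is 15 days after May 9; 15 mod 7 = 1, so Saturday + 1 = Sunday.

Sunday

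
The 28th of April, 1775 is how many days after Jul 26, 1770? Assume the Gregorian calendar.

1737

Jul 26, 1770 → Jul 26, 1771: 365 days.
Jul 26, 1771 → Jul 26, 1772: 366 days (Feb 29, 1772 is in that span).
Jul 26, 1772 → Jul 26, 1773: 365 days.
Jul 26, 1773 → Jul 26, 1774: 365 days.
Jul 26, 1774 → Aug 26, 1774: 31 days (July has 31).
Aug 26, 1774 → Sep 26, 1774: 31 days (August has 31).
Sep 26, 1774 → Oct 26, 1774: 30 days (September has 30).
Oct 26, 1774 → Nov 26, 1774: 31 days (October has 31).
Nov 26, 1774 → Dec 26, 1774: 30 days (November has 30).
Dec 26, 1774 → Jan 26, 1775: 31 days (December has 31).
Jan 26, 1775 → Feb 26, 1775: 31 days (January has 31).
Feb 26, 1775 → Mar 26, 1775: 28 days (February has 28).
Mar 26, 1775 → Apr 26, 1775: 31 days (March has 31).
Apr 26, 1775 → Apr 28, 1775: 2 days.
Total: 1737 days.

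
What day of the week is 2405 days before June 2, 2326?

Saturday

Jun 2, 2326 is a Wednesday.
2405 mod 7 = 4, so 2405 days before a Wednesday is Wednesday − 4 = Saturday.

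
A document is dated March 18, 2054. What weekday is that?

Wednesday

January 1, 2054 is a Thursday.
Jan 1, 2054 → Feb 1, 2054: 31 days (January has 31).
Feb 1, 2054 → Mar 1, 2054: 28 days (February has 28).
Mar 1, 2054 → Mar 18, 2054: 17 days.
Total: 76 days.
76 mod 7 = 6, so Thursday + 6 = Wednesday.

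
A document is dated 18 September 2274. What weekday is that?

Friday

Doomsday rule: the anchor day for the 2200s is Friday. For year 74: 74÷12 = 6 r 2, and 2÷4 = 0, so 6+2+0 = 8.
Friday + 8 ≡ Saturday — that's 2274's doomsday.
In September the doomsday date is Sep 5.
Sep 18 is 13 days after Sep 5; 13 mod 7 = 6, so Saturday + 6 = Friday.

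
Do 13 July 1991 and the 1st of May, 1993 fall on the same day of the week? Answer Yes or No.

From Jul 13, 1991 to May 1, 1993 is 658 days.
658 mod 7 = 0, so they are the same weekday.
(Jul 13, 1991 is a Saturday; May 1, 1993 is a Saturday.)

Yes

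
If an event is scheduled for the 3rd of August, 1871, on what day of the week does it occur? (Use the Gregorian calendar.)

Thursday

Doomsday rule: the anchor day for the 1800s is Friday. For year 71: 71÷12 = 5 r 11, and 11÷4 = 2, so 5+11+2 = 18.
Friday + 18 ≡ Tuesday — that's 1871's doomsday.
In August the doomsday date is Aug 8.
Aug 3 is 5 days before Aug 8; 5 mod 7 = 5, so Tuesday − 5 = Thursday.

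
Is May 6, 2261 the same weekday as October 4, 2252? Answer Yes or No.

Yes

From Oct 4, 2252 to May 6, 2261 is 3136 days.
3136 mod 7 = 0, so they are the same weekday.
(Oct 4, 2252 is a Monday; May 6, 2261 is a Monday.)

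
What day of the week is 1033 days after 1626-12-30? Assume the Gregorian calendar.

First find the weekday of Dec 30, 1626. Doomsday rule: the anchor day for the 1600s is Tuesday. For year 26: 26÷12 = 2 r 2, and 2÷4 = 0, so 2+2+0 = 4.
Tuesday + 4 ≡ Saturday — that's 1626's doomsday.
In December the doomsday date is Dec 12.
Dec 30 is 18 days after Dec 12; 18 mod 7 = 4, so Saturday + 4 = Wednesday.
1033 mod 7 = 4, so 1033 days after a Wednesday is Wednesday + 4 = Sunday.

Sunday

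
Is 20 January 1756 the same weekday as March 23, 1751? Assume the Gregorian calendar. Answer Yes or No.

Yes

From Mar 23, 1751 to Jan 20, 1756 is 1764 days.
1764 mod 7 = 0, so they are the same weekday.
(Mar 23, 1751 is a Tuesday; Jan 20, 1756 is a Tuesday.)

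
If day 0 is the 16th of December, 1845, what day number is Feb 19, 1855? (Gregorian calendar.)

Dec 16, 1845 → Dec 16, 1846: 365 days.
Dec 16, 1846 → Dec 16, 1847: 365 days.
Dec 16, 1847 → Dec 16, 1848: 366 days (Feb 29, 1848 is in that span).
Dec 16, 1848 → Dec 16, 1849: 365 days.
Dec 16, 1849 → Dec 16, 1850: 365 days.
Dec 16, 1850 → Dec 16, 1851: 365 days.
Dec 16, 1851 → Dec 16, 1852: 366 days (Feb 29, 1852 is in that span).
Dec 16, 1852 → Dec 16, 1853: 365 days.
Dec 16, 1853 → Dec 16, 1854: 365 days.
Dec 16, 1854 → Jan 16, 1855: 31 days (December has 31).
Jan 16, 1855 → Feb 16, 1855: 31 days (January has 31).
Feb 16, 1855 → Feb 19, 1855: 3 days.
Total: 3352 days.

3352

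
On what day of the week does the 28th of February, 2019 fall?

Doomsday rule: the anchor day for the 2000s is Tuesday. For year 19: 19÷12 = 1 r 7, and 7÷4 = 1, so 1+7+1 = 9.
Tuesday + 9 ≡ Thursday — that's 2019's doomsday.
In February the doomsday date is Feb 28 (2019 is not a leap year).
Feb 28 is the doomsday itself: Thursday.

Thursday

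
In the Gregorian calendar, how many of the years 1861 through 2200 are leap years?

82

Multiples of 4 in [1861,2200]: 85.
Of those, multiples of 100: 4 (not leap unless ÷400).
Multiples of 400: 1.
Leap years = 85 − 4 + 1 = 82.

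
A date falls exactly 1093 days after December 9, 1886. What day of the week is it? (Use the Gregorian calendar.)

First find the weekday of Dec 9, 1886. Doomsday rule: the anchor day for the 1800s is Friday. For year 86: 86÷12 = 7 r 2, and 2÷4 = 0, so 7+2+0 = 9.
Friday + 9 ≡ Sunday — that's 1886's doomsday.
In December the doomsday date is Dec 12.
Dec 9 is 3 days before Dec 12; 3 mod 7 = 3, so Sunday − 3 = Thursday.
1093 mod 7 = 1, so 1093 days after a Thursday is Thursday + 1 = Friday.

Friday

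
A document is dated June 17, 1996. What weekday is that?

Monday

January 1, 1996 is a Monday.
Jan 1, 1996 → Feb 1, 1996: 31 days (January has 31).
Feb 1, 1996 → Mar 1, 1996: 29 days (February has 29).
Mar 1, 1996 → Apr 1, 1996: 31 days (March has 31).
Apr 1, 1996 → May 1, 1996: 30 days (April has 30).
May 1, 1996 → Jun 1, 1996: 31 days (May has 31).
Jun 1, 1996 → Jun 17, 1996: 16 days.
Total: 168 days.
168 mod 7 = 0, so Monday + 0 = Monday.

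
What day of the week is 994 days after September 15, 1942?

Tuesday

Sep 15, 1942 is a Tuesday.
994 mod 7 = 0, so 994 days after a Tuesday is Tuesday + 0 = Tuesday.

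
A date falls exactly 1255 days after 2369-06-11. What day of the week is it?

Friday

First find the weekday of Jun 11, 2369. Doomsday rule: the anchor day for the 2300s is Wednesday. For year 69: 69÷12 = 5 r 9, and 9÷4 = 2, so 5+9+2 = 16.
Wednesday + 16 ≡ Friday — that's 2369's doomsday.
In June the doomsday date is Jun 6.
Jun 11 is 5 days after Jun 6; 5 mod 7 = 5, so Friday + 5 = Wednesday.
1255 mod 7 = 2, so 1255 days after a Wednesday is Wednesday + 2 = Friday.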